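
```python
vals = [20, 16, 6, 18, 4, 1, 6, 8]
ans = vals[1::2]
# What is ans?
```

vals has length 8. The slice vals[1::2] selects indices [1, 3, 5, 7] (1->16, 3->18, 5->1, 7->8), giving [16, 18, 1, 8].

[16, 18, 1, 8]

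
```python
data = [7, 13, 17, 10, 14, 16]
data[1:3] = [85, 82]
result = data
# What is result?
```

data starts as [7, 13, 17, 10, 14, 16] (length 6). The slice data[1:3] covers indices [1, 2] with values [13, 17]. Replacing that slice with [85, 82] (same length) produces [7, 85, 82, 10, 14, 16].

[7, 85, 82, 10, 14, 16]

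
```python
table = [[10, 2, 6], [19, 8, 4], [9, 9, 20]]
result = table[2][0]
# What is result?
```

table[2] = [9, 9, 20]. Taking column 0 of that row yields 9.

9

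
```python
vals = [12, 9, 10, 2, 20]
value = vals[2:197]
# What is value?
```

vals has length 5. The slice vals[2:197] selects indices [2, 3, 4] (2->10, 3->2, 4->20), giving [10, 2, 20].

[10, 2, 20]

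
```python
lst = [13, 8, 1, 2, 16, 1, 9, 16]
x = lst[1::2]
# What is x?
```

lst has length 8. The slice lst[1::2] selects indices [1, 3, 5, 7] (1->8, 3->2, 5->1, 7->16), giving [8, 2, 1, 16].

[8, 2, 1, 16]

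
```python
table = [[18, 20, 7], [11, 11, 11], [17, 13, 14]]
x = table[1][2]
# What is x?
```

table[1] = [11, 11, 11]. Taking column 2 of that row yields 11.

11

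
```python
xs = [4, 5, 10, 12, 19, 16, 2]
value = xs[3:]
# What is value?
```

xs has length 7. The slice xs[3:] selects indices [3, 4, 5, 6] (3->12, 4->19, 5->16, 6->2), giving [12, 19, 16, 2].

[12, 19, 16, 2]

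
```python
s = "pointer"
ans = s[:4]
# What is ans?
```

s has length 7. The slice s[:4] selects indices [0, 1, 2, 3] (0->'p', 1->'o', 2->'i', 3->'n'), giving 'poin'.

'poin'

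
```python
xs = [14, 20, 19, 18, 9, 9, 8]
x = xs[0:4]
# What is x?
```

xs has length 7. The slice xs[0:4] selects indices [0, 1, 2, 3] (0->14, 1->20, 2->19, 3->18), giving [14, 20, 19, 18].

[14, 20, 19, 18]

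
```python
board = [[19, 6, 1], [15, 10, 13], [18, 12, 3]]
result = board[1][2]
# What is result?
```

board[1] = [15, 10, 13]. Taking column 2 of that row yields 13.

13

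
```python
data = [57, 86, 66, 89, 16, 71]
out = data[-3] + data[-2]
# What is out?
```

data has length 6. Negative index -3 maps to positive index 6 + (-3) = 3. data[3] = 89.
data has length 6. Negative index -2 maps to positive index 6 + (-2) = 4. data[4] = 16.
Sum: 89 + 16 = 105.

105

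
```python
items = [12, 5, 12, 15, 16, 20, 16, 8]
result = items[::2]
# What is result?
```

items has length 8. The slice items[::2] selects indices [0, 2, 4, 6] (0->12, 2->12, 4->16, 6->16), giving [12, 12, 16, 16].

[12, 12, 16, 16]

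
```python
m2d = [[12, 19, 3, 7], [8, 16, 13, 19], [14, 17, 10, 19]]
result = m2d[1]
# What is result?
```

m2d has 3 rows. Row 1 is [8, 16, 13, 19].

[8, 16, 13, 19]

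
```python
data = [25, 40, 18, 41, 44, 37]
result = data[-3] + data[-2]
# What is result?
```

data has length 6. Negative index -3 maps to positive index 6 + (-3) = 3. data[3] = 41.
data has length 6. Negative index -2 maps to positive index 6 + (-2) = 4. data[4] = 44.
Sum: 41 + 44 = 85.

85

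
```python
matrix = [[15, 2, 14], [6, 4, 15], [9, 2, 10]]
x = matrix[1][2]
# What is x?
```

matrix[1] = [6, 4, 15]. Taking column 2 of that row yields 15.

15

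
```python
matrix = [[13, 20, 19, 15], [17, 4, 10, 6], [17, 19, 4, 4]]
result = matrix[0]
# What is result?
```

matrix has 3 rows. Row 0 is [13, 20, 19, 15].

[13, 20, 19, 15]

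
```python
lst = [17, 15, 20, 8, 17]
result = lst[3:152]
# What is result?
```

lst has length 5. The slice lst[3:152] selects indices [3, 4] (3->8, 4->17), giving [8, 17].

[8, 17]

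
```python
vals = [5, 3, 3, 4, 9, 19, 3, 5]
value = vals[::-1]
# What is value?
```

vals has length 8. The slice vals[::-1] selects indices [7, 6, 5, 4, 3, 2, 1, 0] (7->5, 6->3, 5->19, 4->9, 3->4, 2->3, 1->3, 0->5), giving [5, 3, 19, 9, 4, 3, 3, 5].

[5, 3, 19, 9, 4, 3, 3, 5]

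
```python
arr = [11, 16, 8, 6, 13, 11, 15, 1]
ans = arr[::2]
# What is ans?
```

arr has length 8. The slice arr[::2] selects indices [0, 2, 4, 6] (0->11, 2->8, 4->13, 6->15), giving [11, 8, 13, 15].

[11, 8, 13, 15]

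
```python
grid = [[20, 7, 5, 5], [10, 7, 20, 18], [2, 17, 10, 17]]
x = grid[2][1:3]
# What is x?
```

grid[2] = [2, 17, 10, 17]. grid[2] has length 4. The slice grid[2][1:3] selects indices [1, 2] (1->17, 2->10), giving [17, 10].

[17, 10]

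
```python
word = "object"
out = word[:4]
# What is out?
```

word has length 6. The slice word[:4] selects indices [0, 1, 2, 3] (0->'o', 1->'b', 2->'j', 3->'e'), giving 'obje'.

'obje'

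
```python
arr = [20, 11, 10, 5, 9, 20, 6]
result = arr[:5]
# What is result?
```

arr has length 7. The slice arr[:5] selects indices [0, 1, 2, 3, 4] (0->20, 1->11, 2->10, 3->5, 4->9), giving [20, 11, 10, 5, 9].

[20, 11, 10, 5, 9]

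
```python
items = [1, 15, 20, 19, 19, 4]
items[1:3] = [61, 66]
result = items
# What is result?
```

items starts as [1, 15, 20, 19, 19, 4] (length 6). The slice items[1:3] covers indices [1, 2] with values [15, 20]. Replacing that slice with [61, 66] (same length) produces [1, 61, 66, 19, 19, 4].

[1, 61, 66, 19, 19, 4]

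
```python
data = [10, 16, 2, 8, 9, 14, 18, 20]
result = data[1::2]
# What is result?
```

data has length 8. The slice data[1::2] selects indices [1, 3, 5, 7] (1->16, 3->8, 5->14, 7->20), giving [16, 8, 14, 20].

[16, 8, 14, 20]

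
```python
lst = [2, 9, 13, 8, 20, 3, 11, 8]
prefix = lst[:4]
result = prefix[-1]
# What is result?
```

lst has length 8. The slice lst[:4] selects indices [0, 1, 2, 3] (0->2, 1->9, 2->13, 3->8), giving [2, 9, 13, 8]. So prefix = [2, 9, 13, 8]. Then prefix[-1] = 8.

8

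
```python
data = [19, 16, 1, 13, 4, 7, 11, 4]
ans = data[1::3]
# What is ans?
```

data has length 8. The slice data[1::3] selects indices [1, 4, 7] (1->16, 4->4, 7->4), giving [16, 4, 4].

[16, 4, 4]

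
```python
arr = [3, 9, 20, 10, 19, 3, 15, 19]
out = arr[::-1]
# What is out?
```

arr has length 8. The slice arr[::-1] selects indices [7, 6, 5, 4, 3, 2, 1, 0] (7->19, 6->15, 5->3, 4->19, 3->10, 2->20, 1->9, 0->3), giving [19, 15, 3, 19, 10, 20, 9, 3].

[19, 15, 3, 19, 10, 20, 9, 3]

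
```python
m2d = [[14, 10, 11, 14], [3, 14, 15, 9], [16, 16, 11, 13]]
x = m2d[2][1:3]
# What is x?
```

m2d[2] = [16, 16, 11, 13]. m2d[2] has length 4. The slice m2d[2][1:3] selects indices [1, 2] (1->16, 2->11), giving [16, 11].

[16, 11]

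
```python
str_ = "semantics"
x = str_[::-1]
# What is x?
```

str_ has length 9. The slice str_[::-1] selects indices [8, 7, 6, 5, 4, 3, 2, 1, 0] (8->'s', 7->'c', 6->'i', 5->'t', 4->'n', 3->'a', 2->'m', 1->'e', 0->'s'), giving 'scitnames'.

'scitnames'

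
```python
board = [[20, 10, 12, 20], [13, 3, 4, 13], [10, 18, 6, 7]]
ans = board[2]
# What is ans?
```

board has 3 rows. Row 2 is [10, 18, 6, 7].

[10, 18, 6, 7]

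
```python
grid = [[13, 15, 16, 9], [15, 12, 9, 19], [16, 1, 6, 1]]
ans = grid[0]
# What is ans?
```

grid has 3 rows. Row 0 is [13, 15, 16, 9].

[13, 15, 16, 9]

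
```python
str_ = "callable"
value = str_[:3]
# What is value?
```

str_ has length 8. The slice str_[:3] selects indices [0, 1, 2] (0->'c', 1->'a', 2->'l'), giving 'cal'.

'cal'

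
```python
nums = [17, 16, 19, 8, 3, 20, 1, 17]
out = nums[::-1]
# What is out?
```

nums has length 8. The slice nums[::-1] selects indices [7, 6, 5, 4, 3, 2, 1, 0] (7->17, 6->1, 5->20, 4->3, 3->8, 2->19, 1->16, 0->17), giving [17, 1, 20, 3, 8, 19, 16, 17].

[17, 1, 20, 3, 8, 19, 16, 17]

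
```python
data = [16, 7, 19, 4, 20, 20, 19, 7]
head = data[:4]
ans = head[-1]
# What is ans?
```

data has length 8. The slice data[:4] selects indices [0, 1, 2, 3] (0->16, 1->7, 2->19, 3->4), giving [16, 7, 19, 4]. So head = [16, 7, 19, 4]. Then head[-1] = 4.

4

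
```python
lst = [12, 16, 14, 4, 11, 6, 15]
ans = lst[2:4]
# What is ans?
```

lst has length 7. The slice lst[2:4] selects indices [2, 3] (2->14, 3->4), giving [14, 4].

[14, 4]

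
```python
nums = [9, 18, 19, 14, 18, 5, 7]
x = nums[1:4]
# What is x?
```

nums has length 7. The slice nums[1:4] selects indices [1, 2, 3] (1->18, 2->19, 3->14), giving [18, 19, 14].

[18, 19, 14]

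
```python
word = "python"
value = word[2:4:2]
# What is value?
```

word has length 6. The slice word[2:4:2] selects indices [2] (2->'t'), giving 't'.

't'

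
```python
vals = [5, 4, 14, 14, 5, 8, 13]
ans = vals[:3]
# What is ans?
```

vals has length 7. The slice vals[:3] selects indices [0, 1, 2] (0->5, 1->4, 2->14), giving [5, 4, 14].

[5, 4, 14]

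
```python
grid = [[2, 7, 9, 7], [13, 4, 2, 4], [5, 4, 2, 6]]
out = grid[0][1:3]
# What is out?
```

grid[0] = [2, 7, 9, 7]. grid[0] has length 4. The slice grid[0][1:3] selects indices [1, 2] (1->7, 2->9), giving [7, 9].

[7, 9]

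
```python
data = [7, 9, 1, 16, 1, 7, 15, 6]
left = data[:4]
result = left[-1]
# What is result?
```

data has length 8. The slice data[:4] selects indices [0, 1, 2, 3] (0->7, 1->9, 2->1, 3->16), giving [7, 9, 1, 16]. So left = [7, 9, 1, 16]. Then left[-1] = 16.

16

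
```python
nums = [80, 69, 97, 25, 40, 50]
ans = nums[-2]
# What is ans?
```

nums has length 6. Negative index -2 maps to positive index 6 + (-2) = 4. nums[4] = 40.

40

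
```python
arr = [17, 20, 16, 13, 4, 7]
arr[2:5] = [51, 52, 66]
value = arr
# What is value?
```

arr starts as [17, 20, 16, 13, 4, 7] (length 6). The slice arr[2:5] covers indices [2, 3, 4] with values [16, 13, 4]. Replacing that slice with [51, 52, 66] (same length) produces [17, 20, 51, 52, 66, 7].

[17, 20, 51, 52, 66, 7]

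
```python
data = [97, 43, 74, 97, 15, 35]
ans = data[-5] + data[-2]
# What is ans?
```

data has length 6. Negative index -5 maps to positive index 6 + (-5) = 1. data[1] = 43.
data has length 6. Negative index -2 maps to positive index 6 + (-2) = 4. data[4] = 15.
Sum: 43 + 15 = 58.

58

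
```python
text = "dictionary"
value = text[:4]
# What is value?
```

text has length 10. The slice text[:4] selects indices [0, 1, 2, 3] (0->'d', 1->'i', 2->'c', 3->'t'), giving 'dict'.

'dict'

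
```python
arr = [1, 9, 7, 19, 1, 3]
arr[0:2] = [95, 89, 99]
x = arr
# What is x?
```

arr starts as [1, 9, 7, 19, 1, 3] (length 6). The slice arr[0:2] covers indices [0, 1] with values [1, 9]. Replacing that slice with [95, 89, 99] (different length) produces [95, 89, 99, 7, 19, 1, 3].

[95, 89, 99, 7, 19, 1, 3]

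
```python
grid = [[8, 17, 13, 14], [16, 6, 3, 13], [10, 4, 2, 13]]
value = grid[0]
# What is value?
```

grid has 3 rows. Row 0 is [8, 17, 13, 14].

[8, 17, 13, 14]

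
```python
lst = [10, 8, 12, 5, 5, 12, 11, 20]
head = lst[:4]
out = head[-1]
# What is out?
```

lst has length 8. The slice lst[:4] selects indices [0, 1, 2, 3] (0->10, 1->8, 2->12, 3->5), giving [10, 8, 12, 5]. So head = [10, 8, 12, 5]. Then head[-1] = 5.

5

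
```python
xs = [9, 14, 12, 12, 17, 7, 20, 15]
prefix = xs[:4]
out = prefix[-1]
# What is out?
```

xs has length 8. The slice xs[:4] selects indices [0, 1, 2, 3] (0->9, 1->14, 2->12, 3->12), giving [9, 14, 12, 12]. So prefix = [9, 14, 12, 12]. Then prefix[-1] = 12.

12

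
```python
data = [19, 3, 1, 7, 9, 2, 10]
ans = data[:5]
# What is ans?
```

data has length 7. The slice data[:5] selects indices [0, 1, 2, 3, 4] (0->19, 1->3, 2->1, 3->7, 4->9), giving [19, 3, 1, 7, 9].

[19, 3, 1, 7, 9]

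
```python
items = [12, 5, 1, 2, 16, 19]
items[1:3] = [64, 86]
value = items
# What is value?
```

items starts as [12, 5, 1, 2, 16, 19] (length 6). The slice items[1:3] covers indices [1, 2] with values [5, 1]. Replacing that slice with [64, 86] (same length) produces [12, 64, 86, 2, 16, 19].

[12, 64, 86, 2, 16, 19]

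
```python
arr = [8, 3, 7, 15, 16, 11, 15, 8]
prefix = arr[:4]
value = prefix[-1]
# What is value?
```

arr has length 8. The slice arr[:4] selects indices [0, 1, 2, 3] (0->8, 1->3, 2->7, 3->15), giving [8, 3, 7, 15]. So prefix = [8, 3, 7, 15]. Then prefix[-1] = 15.

15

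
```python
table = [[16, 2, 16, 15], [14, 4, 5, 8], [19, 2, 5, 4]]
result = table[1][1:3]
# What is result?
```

table[1] = [14, 4, 5, 8]. table[1] has length 4. The slice table[1][1:3] selects indices [1, 2] (1->4, 2->5), giving [4, 5].

[4, 5]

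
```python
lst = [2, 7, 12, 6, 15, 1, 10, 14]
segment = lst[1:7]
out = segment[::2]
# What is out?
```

lst has length 8. The slice lst[1:7] selects indices [1, 2, 3, 4, 5, 6] (1->7, 2->12, 3->6, 4->15, 5->1, 6->10), giving [7, 12, 6, 15, 1, 10]. So segment = [7, 12, 6, 15, 1, 10]. segment has length 6. The slice segment[::2] selects indices [0, 2, 4] (0->7, 2->6, 4->1), giving [7, 6, 1].

[7, 6, 1]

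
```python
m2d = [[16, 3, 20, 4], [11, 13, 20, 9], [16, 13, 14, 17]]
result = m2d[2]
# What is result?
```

m2d has 3 rows. Row 2 is [16, 13, 14, 17].

[16, 13, 14, 17]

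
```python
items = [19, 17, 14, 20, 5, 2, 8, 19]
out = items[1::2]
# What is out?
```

items has length 8. The slice items[1::2] selects indices [1, 3, 5, 7] (1->17, 3->20, 5->2, 7->19), giving [17, 20, 2, 19].

[17, 20, 2, 19]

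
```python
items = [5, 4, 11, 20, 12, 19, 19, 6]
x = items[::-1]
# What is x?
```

items has length 8. The slice items[::-1] selects indices [7, 6, 5, 4, 3, 2, 1, 0] (7->6, 6->19, 5->19, 4->12, 3->20, 2->11, 1->4, 0->5), giving [6, 19, 19, 12, 20, 11, 4, 5].

[6, 19, 19, 12, 20, 11, 4, 5]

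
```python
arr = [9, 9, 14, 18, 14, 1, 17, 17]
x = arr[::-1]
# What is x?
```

arr has length 8. The slice arr[::-1] selects indices [7, 6, 5, 4, 3, 2, 1, 0] (7->17, 6->17, 5->1, 4->14, 3->18, 2->14, 1->9, 0->9), giving [17, 17, 1, 14, 18, 14, 9, 9].

[17, 17, 1, 14, 18, 14, 9, 9]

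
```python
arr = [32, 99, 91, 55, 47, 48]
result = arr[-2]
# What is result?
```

arr has length 6. Negative index -2 maps to positive index 6 + (-2) = 4. arr[4] = 47.

47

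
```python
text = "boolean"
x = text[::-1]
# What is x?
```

text has length 7. The slice text[::-1] selects indices [6, 5, 4, 3, 2, 1, 0] (6->'n', 5->'a', 4->'e', 3->'l', 2->'o', 1->'o', 0->'b'), giving 'naeloob'.

'naeloob'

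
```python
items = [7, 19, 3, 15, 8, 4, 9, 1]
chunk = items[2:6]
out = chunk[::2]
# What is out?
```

items has length 8. The slice items[2:6] selects indices [2, 3, 4, 5] (2->3, 3->15, 4->8, 5->4), giving [3, 15, 8, 4]. So chunk = [3, 15, 8, 4]. chunk has length 4. The slice chunk[::2] selects indices [0, 2] (0->3, 2->8), giving [3, 8].

[3, 8]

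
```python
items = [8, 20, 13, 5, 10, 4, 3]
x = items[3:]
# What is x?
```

items has length 7. The slice items[3:] selects indices [3, 4, 5, 6] (3->5, 4->10, 5->4, 6->3), giving [5, 10, 4, 3].

[5, 10, 4, 3]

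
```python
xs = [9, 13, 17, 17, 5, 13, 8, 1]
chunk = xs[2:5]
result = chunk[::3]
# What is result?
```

xs has length 8. The slice xs[2:5] selects indices [2, 3, 4] (2->17, 3->17, 4->5), giving [17, 17, 5]. So chunk = [17, 17, 5]. chunk has length 3. The slice chunk[::3] selects indices [0] (0->17), giving [17].

[17]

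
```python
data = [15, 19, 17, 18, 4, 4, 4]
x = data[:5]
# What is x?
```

data has length 7. The slice data[:5] selects indices [0, 1, 2, 3, 4] (0->15, 1->19, 2->17, 3->18, 4->4), giving [15, 19, 17, 18, 4].

[15, 19, 17, 18, 4]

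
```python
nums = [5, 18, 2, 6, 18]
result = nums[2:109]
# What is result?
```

nums has length 5. The slice nums[2:109] selects indices [2, 3, 4] (2->2, 3->6, 4->18), giving [2, 6, 18].

[2, 6, 18]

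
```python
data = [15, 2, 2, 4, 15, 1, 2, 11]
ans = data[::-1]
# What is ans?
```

data has length 8. The slice data[::-1] selects indices [7, 6, 5, 4, 3, 2, 1, 0] (7->11, 6->2, 5->1, 4->15, 3->4, 2->2, 1->2, 0->15), giving [11, 2, 1, 15, 4, 2, 2, 15].

[11, 2, 1, 15, 4, 2, 2, 15]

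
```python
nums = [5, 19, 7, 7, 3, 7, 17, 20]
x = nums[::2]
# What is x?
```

nums has length 8. The slice nums[::2] selects indices [0, 2, 4, 6] (0->5, 2->7, 4->3, 6->17), giving [5, 7, 3, 17].

[5, 7, 3, 17]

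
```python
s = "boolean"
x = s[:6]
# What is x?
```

s has length 7. The slice s[:6] selects indices [0, 1, 2, 3, 4, 5] (0->'b', 1->'o', 2->'o', 3->'l', 4->'e', 5->'a'), giving 'boolea'.

'boolea'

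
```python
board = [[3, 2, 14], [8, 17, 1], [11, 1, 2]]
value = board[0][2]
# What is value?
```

board[0] = [3, 2, 14]. Taking column 2 of that row yields 14.

14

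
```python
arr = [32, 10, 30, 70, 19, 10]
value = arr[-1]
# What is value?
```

arr has length 6. Negative index -1 maps to positive index 6 + (-1) = 5. arr[5] = 10.

10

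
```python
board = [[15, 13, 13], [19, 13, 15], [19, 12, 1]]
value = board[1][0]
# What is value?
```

board[1] = [19, 13, 15]. Taking column 0 of that row yields 19.

19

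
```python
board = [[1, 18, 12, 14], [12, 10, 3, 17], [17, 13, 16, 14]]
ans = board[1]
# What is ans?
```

board has 3 rows. Row 1 is [12, 10, 3, 17].

[12, 10, 3, 17]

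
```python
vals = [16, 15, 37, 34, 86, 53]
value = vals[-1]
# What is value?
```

vals has length 6. Negative index -1 maps to positive index 6 + (-1) = 5. vals[5] = 53.

53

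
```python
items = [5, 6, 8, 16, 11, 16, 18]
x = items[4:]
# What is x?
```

items has length 7. The slice items[4:] selects indices [4, 5, 6] (4->11, 5->16, 6->18), giving [11, 16, 18].

[11, 16, 18]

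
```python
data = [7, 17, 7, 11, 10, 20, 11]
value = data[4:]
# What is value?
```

data has length 7. The slice data[4:] selects indices [4, 5, 6] (4->10, 5->20, 6->11), giving [10, 20, 11].

[10, 20, 11]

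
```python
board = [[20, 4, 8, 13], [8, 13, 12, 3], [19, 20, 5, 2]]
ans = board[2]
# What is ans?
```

board has 3 rows. Row 2 is [19, 20, 5, 2].

[19, 20, 5, 2]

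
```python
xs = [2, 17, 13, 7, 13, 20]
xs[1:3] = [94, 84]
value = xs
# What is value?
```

xs starts as [2, 17, 13, 7, 13, 20] (length 6). The slice xs[1:3] covers indices [1, 2] with values [17, 13]. Replacing that slice with [94, 84] (same length) produces [2, 94, 84, 7, 13, 20].

[2, 94, 84, 7, 13, 20]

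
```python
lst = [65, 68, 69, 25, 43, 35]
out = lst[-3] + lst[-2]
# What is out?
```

lst has length 6. Negative index -3 maps to positive index 6 + (-3) = 3. lst[3] = 25.
lst has length 6. Negative index -2 maps to positive index 6 + (-2) = 4. lst[4] = 43.
Sum: 25 + 43 = 68.

68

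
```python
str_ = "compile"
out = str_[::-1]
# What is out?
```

str_ has length 7. The slice str_[::-1] selects indices [6, 5, 4, 3, 2, 1, 0] (6->'e', 5->'l', 4->'i', 3->'p', 2->'m', 1->'o', 0->'c'), giving 'elipmoc'.

'elipmoc'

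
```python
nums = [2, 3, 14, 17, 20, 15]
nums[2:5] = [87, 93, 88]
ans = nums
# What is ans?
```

nums starts as [2, 3, 14, 17, 20, 15] (length 6). The slice nums[2:5] covers indices [2, 3, 4] with values [14, 17, 20]. Replacing that slice with [87, 93, 88] (same length) produces [2, 3, 87, 93, 88, 15].

[2, 3, 87, 93, 88, 15]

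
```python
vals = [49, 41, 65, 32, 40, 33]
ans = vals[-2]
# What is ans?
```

vals has length 6. Negative index -2 maps to positive index 6 + (-2) = 4. vals[4] = 40.

40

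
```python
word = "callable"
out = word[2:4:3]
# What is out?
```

word has length 8. The slice word[2:4:3] selects indices [2] (2->'l'), giving 'l'.

'l'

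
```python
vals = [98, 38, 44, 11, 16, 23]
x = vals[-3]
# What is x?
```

vals has length 6. Negative index -3 maps to positive index 6 + (-3) = 3. vals[3] = 11.

11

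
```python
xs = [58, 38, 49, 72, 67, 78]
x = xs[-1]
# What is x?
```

xs has length 6. Negative index -1 maps to positive index 6 + (-1) = 5. xs[5] = 78.

78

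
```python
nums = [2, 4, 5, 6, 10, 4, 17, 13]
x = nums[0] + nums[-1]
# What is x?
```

nums has length 8. nums[0] = 2.
nums has length 8. Negative index -1 maps to positive index 8 + (-1) = 7. nums[7] = 13.
Sum: 2 + 13 = 15.

15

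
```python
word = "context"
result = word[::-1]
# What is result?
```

word has length 7. The slice word[::-1] selects indices [6, 5, 4, 3, 2, 1, 0] (6->'t', 5->'x', 4->'e', 3->'t', 2->'n', 1->'o', 0->'c'), giving 'txetnoc'.

'txetnoc'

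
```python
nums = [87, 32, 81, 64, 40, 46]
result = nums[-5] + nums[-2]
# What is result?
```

nums has length 6. Negative index -5 maps to positive index 6 + (-5) = 1. nums[1] = 32.
nums has length 6. Negative index -2 maps to positive index 6 + (-2) = 4. nums[4] = 40.
Sum: 32 + 40 = 72.

72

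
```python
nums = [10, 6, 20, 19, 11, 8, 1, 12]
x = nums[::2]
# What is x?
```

nums has length 8. The slice nums[::2] selects indices [0, 2, 4, 6] (0->10, 2->20, 4->11, 6->1), giving [10, 20, 11, 1].

[10, 20, 11, 1]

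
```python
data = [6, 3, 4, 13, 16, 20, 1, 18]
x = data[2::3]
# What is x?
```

data has length 8. The slice data[2::3] selects indices [2, 5] (2->4, 5->20), giving [4, 20].

[4, 20]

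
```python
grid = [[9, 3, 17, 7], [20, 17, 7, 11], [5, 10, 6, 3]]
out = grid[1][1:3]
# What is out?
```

grid[1] = [20, 17, 7, 11]. grid[1] has length 4. The slice grid[1][1:3] selects indices [1, 2] (1->17, 2->7), giving [17, 7].

[17, 7]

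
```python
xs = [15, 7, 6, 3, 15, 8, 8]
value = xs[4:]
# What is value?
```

xs has length 7. The slice xs[4:] selects indices [4, 5, 6] (4->15, 5->8, 6->8), giving [15, 8, 8].

[15, 8, 8]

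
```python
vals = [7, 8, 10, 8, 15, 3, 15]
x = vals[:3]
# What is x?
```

vals has length 7. The slice vals[:3] selects indices [0, 1, 2] (0->7, 1->8, 2->10), giving [7, 8, 10].

[7, 8, 10]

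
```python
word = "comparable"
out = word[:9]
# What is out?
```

word has length 10. The slice word[:9] selects indices [0, 1, 2, 3, 4, 5, 6, 7, 8] (0->'c', 1->'o', 2->'m', 3->'p', 4->'a', 5->'r', 6->'a', 7->'b', 8->'l'), giving 'comparabl'.

'comparabl'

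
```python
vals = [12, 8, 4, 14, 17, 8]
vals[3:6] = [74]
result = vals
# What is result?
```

vals starts as [12, 8, 4, 14, 17, 8] (length 6). The slice vals[3:6] covers indices [3, 4, 5] with values [14, 17, 8]. Replacing that slice with [74] (different length) produces [12, 8, 4, 74].

[12, 8, 4, 74]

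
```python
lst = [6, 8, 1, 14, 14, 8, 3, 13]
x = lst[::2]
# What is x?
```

lst has length 8. The slice lst[::2] selects indices [0, 2, 4, 6] (0->6, 2->1, 4->14, 6->3), giving [6, 1, 14, 3].

[6, 1, 14, 3]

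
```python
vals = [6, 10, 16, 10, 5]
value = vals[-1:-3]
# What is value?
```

vals has length 5. The slice vals[-1:-3] resolves to an empty index range, so the result is [].

[]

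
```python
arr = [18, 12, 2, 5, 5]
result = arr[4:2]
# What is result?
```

arr has length 5. The slice arr[4:2] resolves to an empty index range, so the result is [].

[]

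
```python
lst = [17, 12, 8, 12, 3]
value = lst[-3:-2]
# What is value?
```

lst has length 5. The slice lst[-3:-2] selects indices [2] (2->8), giving [8].

[8]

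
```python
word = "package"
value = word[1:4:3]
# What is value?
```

word has length 7. The slice word[1:4:3] selects indices [1] (1->'a'), giving 'a'.

'a'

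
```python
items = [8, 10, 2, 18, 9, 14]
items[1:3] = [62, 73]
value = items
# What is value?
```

items starts as [8, 10, 2, 18, 9, 14] (length 6). The slice items[1:3] covers indices [1, 2] with values [10, 2]. Replacing that slice with [62, 73] (same length) produces [8, 62, 73, 18, 9, 14].

[8, 62, 73, 18, 9, 14]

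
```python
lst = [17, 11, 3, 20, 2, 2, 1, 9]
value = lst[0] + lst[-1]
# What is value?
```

lst has length 8. lst[0] = 17.
lst has length 8. Negative index -1 maps to positive index 8 + (-1) = 7. lst[7] = 9.
Sum: 17 + 9 = 26.

26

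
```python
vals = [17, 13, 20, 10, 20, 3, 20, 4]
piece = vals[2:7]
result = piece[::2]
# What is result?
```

vals has length 8. The slice vals[2:7] selects indices [2, 3, 4, 5, 6] (2->20, 3->10, 4->20, 5->3, 6->20), giving [20, 10, 20, 3, 20]. So piece = [20, 10, 20, 3, 20]. piece has length 5. The slice piece[::2] selects indices [0, 2, 4] (0->20, 2->20, 4->20), giving [20, 20, 20].

[20, 20, 20]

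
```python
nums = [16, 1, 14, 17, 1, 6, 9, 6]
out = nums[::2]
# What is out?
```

nums has length 8. The slice nums[::2] selects indices [0, 2, 4, 6] (0->16, 2->14, 4->1, 6->9), giving [16, 14, 1, 9].

[16, 14, 1, 9]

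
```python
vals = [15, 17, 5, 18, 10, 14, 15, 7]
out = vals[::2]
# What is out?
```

vals has length 8. The slice vals[::2] selects indices [0, 2, 4, 6] (0->15, 2->5, 4->10, 6->15), giving [15, 5, 10, 15].

[15, 5, 10, 15]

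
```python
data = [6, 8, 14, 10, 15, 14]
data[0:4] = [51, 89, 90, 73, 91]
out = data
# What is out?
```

data starts as [6, 8, 14, 10, 15, 14] (length 6). The slice data[0:4] covers indices [0, 1, 2, 3] with values [6, 8, 14, 10]. Replacing that slice with [51, 89, 90, 73, 91] (different length) produces [51, 89, 90, 73, 91, 15, 14].

[51, 89, 90, 73, 91, 15, 14]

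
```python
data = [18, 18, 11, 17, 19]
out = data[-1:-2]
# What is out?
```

data has length 5. The slice data[-1:-2] resolves to an empty index range, so the result is [].

[]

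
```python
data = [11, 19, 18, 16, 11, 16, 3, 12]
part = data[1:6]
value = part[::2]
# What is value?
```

data has length 8. The slice data[1:6] selects indices [1, 2, 3, 4, 5] (1->19, 2->18, 3->16, 4->11, 5->16), giving [19, 18, 16, 11, 16]. So part = [19, 18, 16, 11, 16]. part has length 5. The slice part[::2] selects indices [0, 2, 4] (0->19, 2->16, 4->16), giving [19, 16, 16].

[19, 16, 16]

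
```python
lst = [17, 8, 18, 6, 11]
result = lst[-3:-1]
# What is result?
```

lst has length 5. The slice lst[-3:-1] selects indices [2, 3] (2->18, 3->6), giving [18, 6].

[18, 6]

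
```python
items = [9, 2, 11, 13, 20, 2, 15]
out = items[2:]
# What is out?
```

items has length 7. The slice items[2:] selects indices [2, 3, 4, 5, 6] (2->11, 3->13, 4->20, 5->2, 6->15), giving [11, 13, 20, 2, 15].

[11, 13, 20, 2, 15]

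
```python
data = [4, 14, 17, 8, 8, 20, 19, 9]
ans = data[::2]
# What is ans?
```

data has length 8. The slice data[::2] selects indices [0, 2, 4, 6] (0->4, 2->17, 4->8, 6->19), giving [4, 17, 8, 19].

[4, 17, 8, 19]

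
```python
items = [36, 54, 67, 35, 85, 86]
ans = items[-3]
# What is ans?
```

items has length 6. Negative index -3 maps to positive index 6 + (-3) = 3. items[3] = 35.

35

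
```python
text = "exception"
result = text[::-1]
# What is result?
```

text has length 9. The slice text[::-1] selects indices [8, 7, 6, 5, 4, 3, 2, 1, 0] (8->'n', 7->'o', 6->'i', 5->'t', 4->'p', 3->'e', 2->'c', 1->'x', 0->'e'), giving 'noitpecxe'.

'noitpecxe'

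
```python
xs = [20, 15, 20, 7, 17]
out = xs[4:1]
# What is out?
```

xs has length 5. The slice xs[4:1] resolves to an empty index range, so the result is [].

[]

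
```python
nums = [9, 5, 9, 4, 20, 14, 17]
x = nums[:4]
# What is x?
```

nums has length 7. The slice nums[:4] selects indices [0, 1, 2, 3] (0->9, 1->5, 2->9, 3->4), giving [9, 5, 9, 4].

[9, 5, 9, 4]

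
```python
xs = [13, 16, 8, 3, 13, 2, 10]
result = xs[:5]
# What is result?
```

xs has length 7. The slice xs[:5] selects indices [0, 1, 2, 3, 4] (0->13, 1->16, 2->8, 3->3, 4->13), giving [13, 16, 8, 3, 13].

[13, 16, 8, 3, 13]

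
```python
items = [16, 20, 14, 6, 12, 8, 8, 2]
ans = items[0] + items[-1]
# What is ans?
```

items has length 8. items[0] = 16.
items has length 8. Negative index -1 maps to positive index 8 + (-1) = 7. items[7] = 2.
Sum: 16 + 2 = 18.

18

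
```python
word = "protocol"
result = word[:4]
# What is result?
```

word has length 8. The slice word[:4] selects indices [0, 1, 2, 3] (0->'p', 1->'r', 2->'o', 3->'t'), giving 'prot'.

'prot'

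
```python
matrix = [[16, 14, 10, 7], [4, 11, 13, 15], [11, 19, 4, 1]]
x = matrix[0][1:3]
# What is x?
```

matrix[0] = [16, 14, 10, 7]. matrix[0] has length 4. The slice matrix[0][1:3] selects indices [1, 2] (1->14, 2->10), giving [14, 10].

[14, 10]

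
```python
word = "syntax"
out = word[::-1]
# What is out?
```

word has length 6. The slice word[::-1] selects indices [5, 4, 3, 2, 1, 0] (5->'x', 4->'a', 3->'t', 2->'n', 1->'y', 0->'s'), giving 'xatnys'.

'xatnys'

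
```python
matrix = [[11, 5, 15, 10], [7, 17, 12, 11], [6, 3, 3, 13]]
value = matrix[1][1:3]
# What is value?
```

matrix[1] = [7, 17, 12, 11]. matrix[1] has length 4. The slice matrix[1][1:3] selects indices [1, 2] (1->17, 2->12), giving [17, 12].

[17, 12]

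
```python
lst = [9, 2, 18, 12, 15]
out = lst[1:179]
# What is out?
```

lst has length 5. The slice lst[1:179] selects indices [1, 2, 3, 4] (1->2, 2->18, 3->12, 4->15), giving [2, 18, 12, 15].

[2, 18, 12, 15]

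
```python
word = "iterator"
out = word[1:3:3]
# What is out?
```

word has length 8. The slice word[1:3:3] selects indices [1] (1->'t'), giving 't'.

't'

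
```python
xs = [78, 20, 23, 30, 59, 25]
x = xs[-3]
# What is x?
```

xs has length 6. Negative index -3 maps to positive index 6 + (-3) = 3. xs[3] = 30.

30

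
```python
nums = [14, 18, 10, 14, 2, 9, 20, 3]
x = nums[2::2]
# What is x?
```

nums has length 8. The slice nums[2::2] selects indices [2, 4, 6] (2->10, 4->2, 6->20), giving [10, 2, 20].

[10, 2, 20]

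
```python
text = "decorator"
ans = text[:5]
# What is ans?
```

text has length 9. The slice text[:5] selects indices [0, 1, 2, 3, 4] (0->'d', 1->'e', 2->'c', 3->'o', 4->'r'), giving 'decor'.

'decor'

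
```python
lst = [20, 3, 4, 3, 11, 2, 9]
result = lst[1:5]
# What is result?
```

lst has length 7. The slice lst[1:5] selects indices [1, 2, 3, 4] (1->3, 2->4, 3->3, 4->11), giving [3, 4, 3, 11].

[3, 4, 3, 11]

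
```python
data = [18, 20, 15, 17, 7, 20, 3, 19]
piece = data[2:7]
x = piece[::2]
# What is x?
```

data has length 8. The slice data[2:7] selects indices [2, 3, 4, 5, 6] (2->15, 3->17, 4->7, 5->20, 6->3), giving [15, 17, 7, 20, 3]. So piece = [15, 17, 7, 20, 3]. piece has length 5. The slice piece[::2] selects indices [0, 2, 4] (0->15, 2->7, 4->3), giving [15, 7, 3].

[15, 7, 3]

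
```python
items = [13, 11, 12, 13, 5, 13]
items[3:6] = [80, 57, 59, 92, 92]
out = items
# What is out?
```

items starts as [13, 11, 12, 13, 5, 13] (length 6). The slice items[3:6] covers indices [3, 4, 5] with values [13, 5, 13]. Replacing that slice with [80, 57, 59, 92, 92] (different length) produces [13, 11, 12, 80, 57, 59, 92, 92].

[13, 11, 12, 80, 57, 59, 92, 92]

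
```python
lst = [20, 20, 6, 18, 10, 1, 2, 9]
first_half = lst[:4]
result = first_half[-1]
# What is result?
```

lst has length 8. The slice lst[:4] selects indices [0, 1, 2, 3] (0->20, 1->20, 2->6, 3->18), giving [20, 20, 6, 18]. So first_half = [20, 20, 6, 18]. Then first_half[-1] = 18.

18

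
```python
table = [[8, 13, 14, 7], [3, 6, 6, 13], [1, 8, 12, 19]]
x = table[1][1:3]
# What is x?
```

table[1] = [3, 6, 6, 13]. table[1] has length 4. The slice table[1][1:3] selects indices [1, 2] (1->6, 2->6), giving [6, 6].

[6, 6]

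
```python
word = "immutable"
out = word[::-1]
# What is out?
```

word has length 9. The slice word[::-1] selects indices [8, 7, 6, 5, 4, 3, 2, 1, 0] (8->'e', 7->'l', 6->'b', 5->'a', 4->'t', 3->'u', 2->'m', 1->'m', 0->'i'), giving 'elbatummi'.

'elbatummi'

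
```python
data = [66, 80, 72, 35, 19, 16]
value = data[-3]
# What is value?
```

data has length 6. Negative index -3 maps to positive index 6 + (-3) = 3. data[3] = 35.

35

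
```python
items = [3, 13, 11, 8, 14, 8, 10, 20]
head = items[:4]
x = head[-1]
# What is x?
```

items has length 8. The slice items[:4] selects indices [0, 1, 2, 3] (0->3, 1->13, 2->11, 3->8), giving [3, 13, 11, 8]. So head = [3, 13, 11, 8]. Then head[-1] = 8.

8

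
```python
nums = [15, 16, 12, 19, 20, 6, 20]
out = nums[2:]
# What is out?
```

nums has length 7. The slice nums[2:] selects indices [2, 3, 4, 5, 6] (2->12, 3->19, 4->20, 5->6, 6->20), giving [12, 19, 20, 6, 20].

[12, 19, 20, 6, 20]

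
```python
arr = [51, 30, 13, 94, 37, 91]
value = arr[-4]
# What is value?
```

arr has length 6. Negative index -4 maps to positive index 6 + (-4) = 2. arr[2] = 13.

13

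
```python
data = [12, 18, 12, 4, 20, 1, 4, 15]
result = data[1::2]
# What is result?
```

data has length 8. The slice data[1::2] selects indices [1, 3, 5, 7] (1->18, 3->4, 5->1, 7->15), giving [18, 4, 1, 15].

[18, 4, 1, 15]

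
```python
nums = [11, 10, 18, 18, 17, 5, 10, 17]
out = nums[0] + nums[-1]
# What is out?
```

nums has length 8. nums[0] = 11.
nums has length 8. Negative index -1 maps to positive index 8 + (-1) = 7. nums[7] = 17.
Sum: 11 + 17 = 28.

28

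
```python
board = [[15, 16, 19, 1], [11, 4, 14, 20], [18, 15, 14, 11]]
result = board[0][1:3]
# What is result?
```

board[0] = [15, 16, 19, 1]. board[0] has length 4. The slice board[0][1:3] selects indices [1, 2] (1->16, 2->19), giving [16, 19].

[16, 19]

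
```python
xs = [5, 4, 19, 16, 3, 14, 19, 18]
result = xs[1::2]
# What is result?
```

xs has length 8. The slice xs[1::2] selects indices [1, 3, 5, 7] (1->4, 3->16, 5->14, 7->18), giving [4, 16, 14, 18].

[4, 16, 14, 18]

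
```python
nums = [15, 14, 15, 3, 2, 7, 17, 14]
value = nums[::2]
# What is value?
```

nums has length 8. The slice nums[::2] selects indices [0, 2, 4, 6] (0->15, 2->15, 4->2, 6->17), giving [15, 15, 2, 17].

[15, 15, 2, 17]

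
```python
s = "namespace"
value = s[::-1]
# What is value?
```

s has length 9. The slice s[::-1] selects indices [8, 7, 6, 5, 4, 3, 2, 1, 0] (8->'e', 7->'c', 6->'a', 5->'p', 4->'s', 3->'e', 2->'m', 1->'a', 0->'n'), giving 'ecapseman'.

'ecapseman'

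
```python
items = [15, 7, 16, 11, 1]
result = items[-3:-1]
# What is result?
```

items has length 5. The slice items[-3:-1] selects indices [2, 3] (2->16, 3->11), giving [16, 11].

[16, 11]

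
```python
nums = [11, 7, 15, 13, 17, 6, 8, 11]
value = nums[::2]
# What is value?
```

nums has length 8. The slice nums[::2] selects indices [0, 2, 4, 6] (0->11, 2->15, 4->17, 6->8), giving [11, 15, 17, 8].

[11, 15, 17, 8]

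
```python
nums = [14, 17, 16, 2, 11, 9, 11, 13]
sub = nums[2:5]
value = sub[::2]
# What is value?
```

nums has length 8. The slice nums[2:5] selects indices [2, 3, 4] (2->16, 3->2, 4->11), giving [16, 2, 11]. So sub = [16, 2, 11]. sub has length 3. The slice sub[::2] selects indices [0, 2] (0->16, 2->11), giving [16, 11].

[16, 11]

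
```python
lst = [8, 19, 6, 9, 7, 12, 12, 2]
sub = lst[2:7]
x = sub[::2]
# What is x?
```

lst has length 8. The slice lst[2:7] selects indices [2, 3, 4, 5, 6] (2->6, 3->9, 4->7, 5->12, 6->12), giving [6, 9, 7, 12, 12]. So sub = [6, 9, 7, 12, 12]. sub has length 5. The slice sub[::2] selects indices [0, 2, 4] (0->6, 2->7, 4->12), giving [6, 7, 12].

[6, 7, 12]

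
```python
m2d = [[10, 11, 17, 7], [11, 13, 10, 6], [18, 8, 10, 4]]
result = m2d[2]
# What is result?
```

m2d has 3 rows. Row 2 is [18, 8, 10, 4].

[18, 8, 10, 4]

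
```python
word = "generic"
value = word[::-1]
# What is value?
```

word has length 7. The slice word[::-1] selects indices [6, 5, 4, 3, 2, 1, 0] (6->'c', 5->'i', 4->'r', 3->'e', 2->'n', 1->'e', 0->'g'), giving 'cireneg'.

'cireneg'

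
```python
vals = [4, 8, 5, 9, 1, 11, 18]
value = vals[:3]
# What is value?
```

vals has length 7. The slice vals[:3] selects indices [0, 1, 2] (0->4, 1->8, 2->5), giving [4, 8, 5].

[4, 8, 5]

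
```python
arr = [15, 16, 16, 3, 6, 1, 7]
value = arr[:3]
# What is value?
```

arr has length 7. The slice arr[:3] selects indices [0, 1, 2] (0->15, 1->16, 2->16), giving [15, 16, 16].

[15, 16, 16]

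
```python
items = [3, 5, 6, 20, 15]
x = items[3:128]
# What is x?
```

items has length 5. The slice items[3:128] selects indices [3, 4] (3->20, 4->15), giving [20, 15].

[20, 15]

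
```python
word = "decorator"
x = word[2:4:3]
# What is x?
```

word has length 9. The slice word[2:4:3] selects indices [2] (2->'c'), giving 'c'.

'c'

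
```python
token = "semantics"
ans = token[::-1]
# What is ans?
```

token has length 9. The slice token[::-1] selects indices [8, 7, 6, 5, 4, 3, 2, 1, 0] (8->'s', 7->'c', 6->'i', 5->'t', 4->'n', 3->'a', 2->'m', 1->'e', 0->'s'), giving 'scitnames'.

'scitnames'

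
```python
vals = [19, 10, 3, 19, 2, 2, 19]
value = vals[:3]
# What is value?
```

vals has length 7. The slice vals[:3] selects indices [0, 1, 2] (0->19, 1->10, 2->3), giving [19, 10, 3].

[19, 10, 3]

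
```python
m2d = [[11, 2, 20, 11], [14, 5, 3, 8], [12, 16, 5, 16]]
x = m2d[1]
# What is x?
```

m2d has 3 rows. Row 1 is [14, 5, 3, 8].

[14, 5, 3, 8]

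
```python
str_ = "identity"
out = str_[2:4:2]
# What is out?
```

str_ has length 8. The slice str_[2:4:2] selects indices [2] (2->'e'), giving 'e'.

'e'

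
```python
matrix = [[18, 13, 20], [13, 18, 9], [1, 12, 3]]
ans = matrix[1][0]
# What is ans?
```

matrix[1] = [13, 18, 9]. Taking column 0 of that row yields 13.

13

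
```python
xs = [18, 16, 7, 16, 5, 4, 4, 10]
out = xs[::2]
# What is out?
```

xs has length 8. The slice xs[::2] selects indices [0, 2, 4, 6] (0->18, 2->7, 4->5, 6->4), giving [18, 7, 5, 4].

[18, 7, 5, 4]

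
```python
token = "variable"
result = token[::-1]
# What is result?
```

token has length 8. The slice token[::-1] selects indices [7, 6, 5, 4, 3, 2, 1, 0] (7->'e', 6->'l', 5->'b', 4->'a', 3->'i', 2->'r', 1->'a', 0->'v'), giving 'elbairav'.

'elbairav'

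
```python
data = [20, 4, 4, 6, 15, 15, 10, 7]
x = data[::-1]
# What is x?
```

data has length 8. The slice data[::-1] selects indices [7, 6, 5, 4, 3, 2, 1, 0] (7->7, 6->10, 5->15, 4->15, 3->6, 2->4, 1->4, 0->20), giving [7, 10, 15, 15, 6, 4, 4, 20].

[7, 10, 15, 15, 6, 4, 4, 20]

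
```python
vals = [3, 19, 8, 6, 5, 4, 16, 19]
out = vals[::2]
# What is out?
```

vals has length 8. The slice vals[::2] selects indices [0, 2, 4, 6] (0->3, 2->8, 4->5, 6->16), giving [3, 8, 5, 16].

[3, 8, 5, 16]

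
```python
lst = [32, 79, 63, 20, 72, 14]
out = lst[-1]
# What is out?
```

lst has length 6. Negative index -1 maps to positive index 6 + (-1) = 5. lst[5] = 14.

14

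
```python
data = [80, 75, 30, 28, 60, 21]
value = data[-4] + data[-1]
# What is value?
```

data has length 6. Negative index -4 maps to positive index 6 + (-4) = 2. data[2] = 30.
data has length 6. Negative index -1 maps to positive index 6 + (-1) = 5. data[5] = 21.
Sum: 30 + 21 = 51.

51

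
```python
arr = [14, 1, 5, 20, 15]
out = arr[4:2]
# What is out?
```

arr has length 5. The slice arr[4:2] resolves to an empty index range, so the result is [].

[]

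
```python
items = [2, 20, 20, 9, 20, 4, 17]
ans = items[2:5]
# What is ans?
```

items has length 7. The slice items[2:5] selects indices [2, 3, 4] (2->20, 3->9, 4->20), giving [20, 9, 20].

[20, 9, 20]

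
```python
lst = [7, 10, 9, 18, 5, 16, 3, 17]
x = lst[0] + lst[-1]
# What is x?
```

lst has length 8. lst[0] = 7.
lst has length 8. Negative index -1 maps to positive index 8 + (-1) = 7. lst[7] = 17.
Sum: 7 + 17 = 24.

24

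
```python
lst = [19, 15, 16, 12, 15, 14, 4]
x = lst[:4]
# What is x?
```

lst has length 7. The slice lst[:4] selects indices [0, 1, 2, 3] (0->19, 1->15, 2->16, 3->12), giving [19, 15, 16, 12].

[19, 15, 16, 12]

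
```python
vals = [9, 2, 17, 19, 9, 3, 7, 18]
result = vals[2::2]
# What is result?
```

vals has length 8. The slice vals[2::2] selects indices [2, 4, 6] (2->17, 4->9, 6->7), giving [17, 9, 7].

[17, 9, 7]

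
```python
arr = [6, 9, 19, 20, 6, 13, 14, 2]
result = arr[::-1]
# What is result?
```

arr has length 8. The slice arr[::-1] selects indices [7, 6, 5, 4, 3, 2, 1, 0] (7->2, 6->14, 5->13, 4->6, 3->20, 2->19, 1->9, 0->6), giving [2, 14, 13, 6, 20, 19, 9, 6].

[2, 14, 13, 6, 20, 19, 9, 6]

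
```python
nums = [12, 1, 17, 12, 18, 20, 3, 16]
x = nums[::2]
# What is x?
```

nums has length 8. The slice nums[::2] selects indices [0, 2, 4, 6] (0->12, 2->17, 4->18, 6->3), giving [12, 17, 18, 3].

[12, 17, 18, 3]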